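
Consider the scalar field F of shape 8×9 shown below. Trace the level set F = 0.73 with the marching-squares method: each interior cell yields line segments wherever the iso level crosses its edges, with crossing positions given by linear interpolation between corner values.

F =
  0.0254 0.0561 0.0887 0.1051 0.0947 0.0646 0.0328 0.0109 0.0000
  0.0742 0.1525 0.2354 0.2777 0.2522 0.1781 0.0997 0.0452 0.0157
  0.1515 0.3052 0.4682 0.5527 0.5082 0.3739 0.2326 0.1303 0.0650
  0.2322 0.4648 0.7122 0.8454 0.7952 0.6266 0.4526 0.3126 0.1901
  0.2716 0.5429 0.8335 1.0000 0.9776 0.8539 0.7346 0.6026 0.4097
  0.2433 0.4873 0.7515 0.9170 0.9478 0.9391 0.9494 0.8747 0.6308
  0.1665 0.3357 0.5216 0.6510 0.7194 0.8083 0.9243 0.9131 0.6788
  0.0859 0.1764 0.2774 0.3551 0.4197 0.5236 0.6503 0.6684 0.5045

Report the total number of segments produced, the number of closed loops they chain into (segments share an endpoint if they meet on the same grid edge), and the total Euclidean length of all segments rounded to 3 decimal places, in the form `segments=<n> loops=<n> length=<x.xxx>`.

cell (2,2): code 0100 → (2.606,3.000)–(3.000,2.134)
cell (2,3): code 1100 → (2.773,4.000)–(2.606,3.000)
cell (2,4): code 1000 → (3.000,4.387)–(2.773,4.000)
cell (3,1): code 0100 → (3.147,2.000)–(4.000,1.644)
cell (3,2): code 1110 → (3.000,2.134)–(3.147,2.000)
cell (3,4): code 1101 → (3.455,5.000)–(3.000,4.387)
cell (3,5): code 1100 → (3.984,6.000)–(3.455,5.000)
cell (3,6): code 1000 → (4.000,6.035)–(3.984,6.000)
cell (4,1): code 0110 → (4.000,1.644)–(5.000,1.919)
cell (4,6): code 1101 → (4.468,7.000)–(4.000,6.035)
cell (4,7): code 1000 → (5.000,7.593)–(4.468,7.000)
cell (5,1): code 0010 → (5.000,1.919)–(5.094,2.000)
cell (5,2): code 0011 → (5.094,2.000)–(5.703,3.000)
cell (5,3): code 0011 → (5.703,3.000)–(5.954,4.000)
cell (5,4): code 0111 → (5.954,4.000)–(6.000,4.119)
cell (5,7): code 1001 → (6.000,7.781)–(5.000,7.593)
cell (6,4): code 0010 → (6.000,4.119)–(6.275,5.000)
cell (6,5): code 0011 → (6.275,5.000)–(6.709,6.000)
cell (6,6): code 0011 → (6.709,6.000)–(6.748,7.000)
cell (6,7): code 0001 → (6.748,7.000)–(6.000,7.781)
total: 20 segments, chained into 1 closed loop(s), length Σ = 15.944146

segments=20 loops=1 length=15.944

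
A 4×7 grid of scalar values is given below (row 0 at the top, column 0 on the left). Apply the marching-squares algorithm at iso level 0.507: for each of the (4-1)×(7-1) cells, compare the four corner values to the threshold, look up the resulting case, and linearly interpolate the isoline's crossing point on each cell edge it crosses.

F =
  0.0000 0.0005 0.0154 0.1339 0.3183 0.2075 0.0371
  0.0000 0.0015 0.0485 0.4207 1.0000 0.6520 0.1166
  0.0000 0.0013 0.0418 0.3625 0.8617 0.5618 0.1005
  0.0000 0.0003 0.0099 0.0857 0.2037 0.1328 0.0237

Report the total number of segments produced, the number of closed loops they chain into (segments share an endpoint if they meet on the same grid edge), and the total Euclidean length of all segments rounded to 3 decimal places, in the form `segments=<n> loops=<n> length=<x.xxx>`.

segments=8 loops=1 length=6.786

cell (0,3): code 0100 → (0.277,4.000)–(1.000,3.149)
cell (0,4): code 1100 → (0.674,5.000)–(0.277,4.000)
cell (0,5): code 1000 → (1.000,5.271)–(0.674,5.000)
cell (1,3): code 0110 → (1.000,3.149)–(2.000,3.289)
cell (1,5): code 1001 → (2.000,5.119)–(1.000,5.271)
cell (2,3): code 0010 → (2.000,3.289)–(2.539,4.000)
cell (2,4): code 0011 → (2.539,4.000)–(2.128,5.000)
cell (2,5): code 0001 → (2.128,5.000)–(2.000,5.119)
total: 8 segments, chained into 1 closed loop(s), length Σ = 6.785618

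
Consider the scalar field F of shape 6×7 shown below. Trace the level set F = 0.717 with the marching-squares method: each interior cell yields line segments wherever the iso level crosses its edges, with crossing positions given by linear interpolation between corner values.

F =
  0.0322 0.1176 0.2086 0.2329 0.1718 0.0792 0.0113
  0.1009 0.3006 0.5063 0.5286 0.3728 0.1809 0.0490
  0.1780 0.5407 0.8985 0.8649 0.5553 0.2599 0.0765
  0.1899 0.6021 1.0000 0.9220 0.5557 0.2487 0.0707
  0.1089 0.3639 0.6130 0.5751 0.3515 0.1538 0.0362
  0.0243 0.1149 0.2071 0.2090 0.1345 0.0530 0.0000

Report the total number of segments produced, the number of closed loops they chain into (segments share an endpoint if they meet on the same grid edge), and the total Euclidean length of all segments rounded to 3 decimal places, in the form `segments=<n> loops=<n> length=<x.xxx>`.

cell (1,1): code 0100 → (1.537,2.000)–(2.000,1.493)
cell (1,2): code 1100 → (1.560,3.000)–(1.537,2.000)
cell (1,3): code 1000 → (2.000,3.478)–(1.560,3.000)
cell (2,1): code 0110 → (2.000,1.493)–(3.000,1.289)
cell (2,3): code 1001 → (3.000,3.560)–(2.000,3.478)
cell (3,1): code 0010 → (3.000,1.289)–(3.731,2.000)
cell (3,2): code 0011 → (3.731,2.000)–(3.591,3.000)
cell (3,3): code 0001 → (3.591,3.000)–(3.000,3.560)
total: 8 segments, chained into 1 closed loop(s), length Σ = 7.203966

segments=8 loops=1 length=7.204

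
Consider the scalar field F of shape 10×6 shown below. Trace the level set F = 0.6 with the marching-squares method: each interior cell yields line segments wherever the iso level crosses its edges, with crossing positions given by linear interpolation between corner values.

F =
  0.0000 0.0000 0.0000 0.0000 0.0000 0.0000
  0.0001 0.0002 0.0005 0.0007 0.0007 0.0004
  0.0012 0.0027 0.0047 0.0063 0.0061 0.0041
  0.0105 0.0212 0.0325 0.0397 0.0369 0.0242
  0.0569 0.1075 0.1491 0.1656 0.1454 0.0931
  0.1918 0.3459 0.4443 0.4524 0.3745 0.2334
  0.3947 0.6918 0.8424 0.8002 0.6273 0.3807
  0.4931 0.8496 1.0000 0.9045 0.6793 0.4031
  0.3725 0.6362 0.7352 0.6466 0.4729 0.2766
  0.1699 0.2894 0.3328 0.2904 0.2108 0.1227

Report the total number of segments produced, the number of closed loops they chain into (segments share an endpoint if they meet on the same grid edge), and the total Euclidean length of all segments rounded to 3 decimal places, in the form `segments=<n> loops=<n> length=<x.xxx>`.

segments=14 loops=1 length=10.915

cell (5,0): code 0100 → (5.735,1.000)–(6.000,0.691)
cell (5,1): code 1100 → (5.391,2.000)–(5.735,1.000)
cell (5,2): code 1100 → (5.424,3.000)–(5.391,2.000)
cell (5,3): code 1100 → (5.892,4.000)–(5.424,3.000)
cell (5,4): code 1000 → (6.000,4.111)–(5.892,4.000)
cell (6,0): code 0110 → (6.000,0.691)–(7.000,0.300)
cell (6,4): code 1001 → (7.000,4.287)–(6.000,4.111)
cell (7,0): code 0110 → (7.000,0.300)–(8.000,0.863)
cell (7,3): code 1011 → (8.000,3.268)–(7.384,4.000)
cell (7,4): code 0001 → (7.384,4.000)–(7.000,4.287)
cell (8,0): code 0010 → (8.000,0.863)–(8.104,1.000)
cell (8,1): code 0011 → (8.104,1.000)–(8.336,2.000)
cell (8,2): code 0011 → (8.336,2.000)–(8.131,3.000)
cell (8,3): code 0001 → (8.131,3.000)–(8.000,3.268)
total: 14 segments, chained into 1 closed loop(s), length Σ = 10.914774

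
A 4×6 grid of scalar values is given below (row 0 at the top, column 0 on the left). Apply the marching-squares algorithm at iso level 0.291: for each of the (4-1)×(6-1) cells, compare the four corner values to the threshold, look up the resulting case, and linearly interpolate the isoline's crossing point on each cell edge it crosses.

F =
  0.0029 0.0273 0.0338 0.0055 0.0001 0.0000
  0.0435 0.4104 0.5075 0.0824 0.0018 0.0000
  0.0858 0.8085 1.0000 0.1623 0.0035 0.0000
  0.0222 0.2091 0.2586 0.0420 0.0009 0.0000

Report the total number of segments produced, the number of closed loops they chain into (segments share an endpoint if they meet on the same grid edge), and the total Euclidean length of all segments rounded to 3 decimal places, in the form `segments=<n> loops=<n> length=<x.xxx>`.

segments=8 loops=1 length=7.677

cell (0,0): code 0100 → (0.688,1.000)–(1.000,0.675)
cell (0,1): code 1100 → (0.543,2.000)–(0.688,1.000)
cell (0,2): code 1000 → (1.000,2.509)–(0.543,2.000)
cell (1,0): code 0110 → (1.000,0.675)–(2.000,0.284)
cell (1,2): code 1001 → (2.000,2.846)–(1.000,2.509)
cell (2,0): code 0010 → (2.000,0.284)–(2.863,1.000)
cell (2,1): code 0011 → (2.863,1.000)–(2.956,2.000)
cell (2,2): code 0001 → (2.956,2.000)–(2.000,2.846)
total: 8 segments, chained into 1 closed loop(s), length Σ = 7.677306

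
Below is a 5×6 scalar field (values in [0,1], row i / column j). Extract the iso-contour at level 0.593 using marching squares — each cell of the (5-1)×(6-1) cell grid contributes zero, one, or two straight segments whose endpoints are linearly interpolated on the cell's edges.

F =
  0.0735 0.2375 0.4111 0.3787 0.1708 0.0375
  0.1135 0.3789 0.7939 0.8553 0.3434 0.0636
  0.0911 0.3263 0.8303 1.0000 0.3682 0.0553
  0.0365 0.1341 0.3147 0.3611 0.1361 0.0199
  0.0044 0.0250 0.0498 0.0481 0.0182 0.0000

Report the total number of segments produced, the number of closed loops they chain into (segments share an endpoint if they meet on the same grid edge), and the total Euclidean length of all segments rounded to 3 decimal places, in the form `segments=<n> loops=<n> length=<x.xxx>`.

cell (0,1): code 0100 → (0.475,2.000)–(1.000,1.516)
cell (0,2): code 1100 → (0.450,3.000)–(0.475,2.000)
cell (0,3): code 1000 → (1.000,3.512)–(0.450,3.000)
cell (1,1): code 0110 → (1.000,1.516)–(2.000,1.529)
cell (1,3): code 1001 → (2.000,3.644)–(1.000,3.512)
cell (2,1): code 0010 → (2.000,1.529)–(2.460,2.000)
cell (2,2): code 0011 → (2.460,2.000)–(2.637,3.000)
cell (2,3): code 0001 → (2.637,3.000)–(2.000,3.644)
total: 8 segments, chained into 1 closed loop(s), length Σ = 7.054910

segments=8 loops=1 length=7.055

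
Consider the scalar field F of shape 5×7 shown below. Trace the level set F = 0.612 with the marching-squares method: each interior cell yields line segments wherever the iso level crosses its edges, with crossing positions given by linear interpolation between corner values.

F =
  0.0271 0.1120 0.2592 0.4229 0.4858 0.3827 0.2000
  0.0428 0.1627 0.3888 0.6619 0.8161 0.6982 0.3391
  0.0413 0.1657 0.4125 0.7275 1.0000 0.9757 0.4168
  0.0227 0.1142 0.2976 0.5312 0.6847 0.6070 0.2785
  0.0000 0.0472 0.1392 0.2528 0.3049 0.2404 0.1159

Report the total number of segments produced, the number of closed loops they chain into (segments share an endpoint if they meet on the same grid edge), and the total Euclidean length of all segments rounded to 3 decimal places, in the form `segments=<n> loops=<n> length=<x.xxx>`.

cell (0,2): code 0100 → (0.791,3.000)–(1.000,2.817)
cell (0,3): code 1100 → (0.382,4.000)–(0.791,3.000)
cell (0,4): code 1100 → (0.727,5.000)–(0.382,4.000)
cell (0,5): code 1000 → (1.000,5.240)–(0.727,5.000)
cell (1,2): code 0110 → (1.000,2.817)–(2.000,2.633)
cell (1,5): code 1001 → (2.000,5.651)–(1.000,5.240)
cell (2,2): code 0010 → (2.000,2.633)–(2.588,3.000)
cell (2,3): code 0111 → (2.588,3.000)–(3.000,3.526)
cell (2,4): code 1011 → (3.000,4.936)–(2.986,5.000)
cell (2,5): code 0001 → (2.986,5.000)–(2.000,5.651)
cell (3,3): code 0010 → (3.000,3.526)–(3.191,4.000)
cell (3,4): code 0001 → (3.191,4.000)–(3.000,4.936)
total: 12 segments, chained into 1 closed loop(s), length Σ = 8.952039

segments=12 loops=1 length=8.952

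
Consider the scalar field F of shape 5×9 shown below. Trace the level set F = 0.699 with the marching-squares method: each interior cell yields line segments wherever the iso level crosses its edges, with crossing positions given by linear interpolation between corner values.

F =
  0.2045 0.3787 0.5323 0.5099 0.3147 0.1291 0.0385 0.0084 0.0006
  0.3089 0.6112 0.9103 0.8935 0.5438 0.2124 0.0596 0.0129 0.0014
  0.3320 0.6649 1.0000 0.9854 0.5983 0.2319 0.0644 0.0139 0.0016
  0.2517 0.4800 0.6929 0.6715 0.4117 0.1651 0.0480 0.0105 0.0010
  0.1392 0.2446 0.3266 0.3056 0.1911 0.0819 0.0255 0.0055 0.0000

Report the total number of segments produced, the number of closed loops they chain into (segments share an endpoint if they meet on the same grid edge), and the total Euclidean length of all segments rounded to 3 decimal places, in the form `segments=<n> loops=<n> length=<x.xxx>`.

cell (0,1): code 0100 → (0.441,2.000)–(1.000,1.294)
cell (0,2): code 1100 → (0.493,3.000)–(0.441,2.000)
cell (0,3): code 1000 → (1.000,3.556)–(0.493,3.000)
cell (1,1): code 0110 → (1.000,1.294)–(2.000,1.102)
cell (1,3): code 1001 → (2.000,3.740)–(1.000,3.556)
cell (2,1): code 0010 → (2.000,1.102)–(2.980,2.000)
cell (2,2): code 0011 → (2.980,2.000)–(2.912,3.000)
cell (2,3): code 0001 → (2.912,3.000)–(2.000,3.740)
total: 8 segments, chained into 1 closed loop(s), length Σ = 8.196220

segments=8 loops=1 length=8.196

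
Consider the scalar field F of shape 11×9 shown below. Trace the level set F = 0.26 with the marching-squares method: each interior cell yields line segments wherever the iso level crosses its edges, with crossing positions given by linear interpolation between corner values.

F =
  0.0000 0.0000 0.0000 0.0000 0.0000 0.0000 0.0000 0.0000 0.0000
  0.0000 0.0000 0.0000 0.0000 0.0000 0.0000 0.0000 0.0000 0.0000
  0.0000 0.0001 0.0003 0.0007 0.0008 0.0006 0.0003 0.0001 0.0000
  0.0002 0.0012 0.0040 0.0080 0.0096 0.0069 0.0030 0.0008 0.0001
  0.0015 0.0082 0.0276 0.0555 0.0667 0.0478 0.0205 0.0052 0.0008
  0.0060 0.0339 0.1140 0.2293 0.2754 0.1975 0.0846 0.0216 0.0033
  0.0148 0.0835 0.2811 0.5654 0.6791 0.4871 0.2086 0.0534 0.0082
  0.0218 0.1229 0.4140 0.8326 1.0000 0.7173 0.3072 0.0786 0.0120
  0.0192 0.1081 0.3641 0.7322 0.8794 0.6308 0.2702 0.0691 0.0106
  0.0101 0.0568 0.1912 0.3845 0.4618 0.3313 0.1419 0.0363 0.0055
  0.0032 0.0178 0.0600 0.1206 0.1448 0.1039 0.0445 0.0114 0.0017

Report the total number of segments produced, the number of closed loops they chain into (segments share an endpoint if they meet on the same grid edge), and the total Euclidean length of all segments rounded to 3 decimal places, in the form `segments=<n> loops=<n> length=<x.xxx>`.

segments=20 loops=1 length=14.621

cell (4,3): code 0100 → (4.926,4.000)–(5.000,3.666)
cell (4,4): code 1000 → (5.000,4.198)–(4.926,4.000)
cell (5,1): code 0100 → (5.874,2.000)–(6.000,1.893)
cell (5,2): code 1100 → (5.091,3.000)–(5.874,2.000)
cell (5,3): code 1110 → (5.000,3.666)–(5.091,3.000)
cell (5,4): code 1101 → (5.216,5.000)–(5.000,4.198)
cell (5,5): code 1000 → (6.000,5.815)–(5.216,5.000)
cell (6,1): code 0110 → (6.000,1.893)–(7.000,1.471)
cell (6,5): code 1101 → (6.521,6.000)–(6.000,5.815)
cell (6,6): code 1000 → (7.000,6.206)–(6.521,6.000)
cell (7,1): code 0110 → (7.000,1.471)–(8.000,1.593)
cell (7,6): code 1001 → (8.000,6.051)–(7.000,6.206)
cell (8,1): code 0010 → (8.000,1.593)–(8.602,2.000)
cell (8,2): code 0111 → (8.602,2.000)–(9.000,2.356)
cell (8,5): code 1011 → (9.000,5.376)–(8.080,6.000)
cell (8,6): code 0001 → (8.080,6.000)–(8.000,6.051)
cell (9,2): code 0010 → (9.000,2.356)–(9.472,3.000)
cell (9,3): code 0011 → (9.472,3.000)–(9.637,4.000)
cell (9,4): code 0011 → (9.637,4.000)–(9.314,5.000)
cell (9,5): code 0001 → (9.314,5.000)–(9.000,5.376)
total: 20 segments, chained into 1 closed loop(s), length Σ = 14.621069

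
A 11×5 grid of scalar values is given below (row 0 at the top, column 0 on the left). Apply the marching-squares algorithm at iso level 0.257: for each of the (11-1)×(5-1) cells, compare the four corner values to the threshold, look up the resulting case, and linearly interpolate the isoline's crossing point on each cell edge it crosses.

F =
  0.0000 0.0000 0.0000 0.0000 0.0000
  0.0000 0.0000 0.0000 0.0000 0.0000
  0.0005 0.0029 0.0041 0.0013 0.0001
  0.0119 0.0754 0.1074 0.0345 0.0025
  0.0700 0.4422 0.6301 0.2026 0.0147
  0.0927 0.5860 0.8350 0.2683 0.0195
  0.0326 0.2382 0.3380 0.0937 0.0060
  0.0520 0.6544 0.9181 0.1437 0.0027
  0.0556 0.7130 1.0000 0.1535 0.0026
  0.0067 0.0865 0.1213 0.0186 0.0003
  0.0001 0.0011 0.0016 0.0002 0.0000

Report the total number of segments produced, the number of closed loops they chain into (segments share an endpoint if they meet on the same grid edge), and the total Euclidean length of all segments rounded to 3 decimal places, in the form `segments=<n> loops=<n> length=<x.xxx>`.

segments=18 loops=1 length=15.184

cell (3,0): code 0100 → (3.495,1.000)–(4.000,0.502)
cell (3,1): code 1100 → (3.286,2.000)–(3.495,1.000)
cell (3,2): code 1000 → (4.000,2.873)–(3.286,2.000)
cell (4,0): code 0110 → (4.000,0.502)–(5.000,0.333)
cell (4,2): code 1101 → (4.828,3.000)–(4.000,2.873)
cell (4,3): code 1000 → (5.000,3.045)–(4.828,3.000)
cell (5,0): code 0010 → (5.000,0.333)–(5.946,1.000)
cell (5,1): code 0111 → (5.946,1.000)–(6.000,1.188)
cell (5,2): code 1011 → (6.000,2.332)–(5.065,3.000)
cell (5,3): code 0001 → (5.065,3.000)–(5.000,3.045)
cell (6,0): code 0100 → (6.045,1.000)–(7.000,0.340)
cell (6,1): code 1110 → (6.000,1.188)–(6.045,1.000)
cell (6,2): code 1001 → (7.000,2.854)–(6.000,2.332)
cell (7,0): code 0110 → (7.000,0.340)–(8.000,0.306)
cell (7,2): code 1001 → (8.000,2.878)–(7.000,2.854)
cell (8,0): code 0010 → (8.000,0.306)–(8.728,1.000)
cell (8,1): code 0011 → (8.728,1.000)–(8.846,2.000)
cell (8,2): code 0001 → (8.846,2.000)–(8.000,2.878)
total: 18 segments, chained into 1 closed loop(s), length Σ = 15.184212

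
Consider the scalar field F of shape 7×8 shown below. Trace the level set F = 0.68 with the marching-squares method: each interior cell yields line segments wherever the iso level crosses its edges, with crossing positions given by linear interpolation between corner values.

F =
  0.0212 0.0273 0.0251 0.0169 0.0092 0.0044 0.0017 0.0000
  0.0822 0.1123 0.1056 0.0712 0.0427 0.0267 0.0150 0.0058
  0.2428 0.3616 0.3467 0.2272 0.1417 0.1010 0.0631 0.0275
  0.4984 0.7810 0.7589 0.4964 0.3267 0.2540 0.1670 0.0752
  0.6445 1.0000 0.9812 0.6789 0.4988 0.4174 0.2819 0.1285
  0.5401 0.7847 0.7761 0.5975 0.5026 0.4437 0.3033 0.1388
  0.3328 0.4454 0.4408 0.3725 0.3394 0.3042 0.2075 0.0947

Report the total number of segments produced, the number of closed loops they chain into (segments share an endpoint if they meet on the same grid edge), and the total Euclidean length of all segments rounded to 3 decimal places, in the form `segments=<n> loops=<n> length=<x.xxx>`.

segments=10 loops=1 length=8.488

cell (2,0): code 0100 → (2.759,1.000)–(3.000,0.643)
cell (2,1): code 1100 → (2.809,2.000)–(2.759,1.000)
cell (2,2): code 1000 → (3.000,2.301)–(2.809,2.000)
cell (3,0): code 0110 → (3.000,0.643)–(4.000,0.100)
cell (3,2): code 1001 → (4.000,2.996)–(3.000,2.301)
cell (4,0): code 0110 → (4.000,0.100)–(5.000,0.572)
cell (4,2): code 1001 → (5.000,2.538)–(4.000,2.996)
cell (5,0): code 0010 → (5.000,0.572)–(5.309,1.000)
cell (5,1): code 0011 → (5.309,1.000)–(5.287,2.000)
cell (5,2): code 0001 → (5.287,2.000)–(5.000,2.538)
total: 10 segments, chained into 1 closed loop(s), length Σ = 8.487975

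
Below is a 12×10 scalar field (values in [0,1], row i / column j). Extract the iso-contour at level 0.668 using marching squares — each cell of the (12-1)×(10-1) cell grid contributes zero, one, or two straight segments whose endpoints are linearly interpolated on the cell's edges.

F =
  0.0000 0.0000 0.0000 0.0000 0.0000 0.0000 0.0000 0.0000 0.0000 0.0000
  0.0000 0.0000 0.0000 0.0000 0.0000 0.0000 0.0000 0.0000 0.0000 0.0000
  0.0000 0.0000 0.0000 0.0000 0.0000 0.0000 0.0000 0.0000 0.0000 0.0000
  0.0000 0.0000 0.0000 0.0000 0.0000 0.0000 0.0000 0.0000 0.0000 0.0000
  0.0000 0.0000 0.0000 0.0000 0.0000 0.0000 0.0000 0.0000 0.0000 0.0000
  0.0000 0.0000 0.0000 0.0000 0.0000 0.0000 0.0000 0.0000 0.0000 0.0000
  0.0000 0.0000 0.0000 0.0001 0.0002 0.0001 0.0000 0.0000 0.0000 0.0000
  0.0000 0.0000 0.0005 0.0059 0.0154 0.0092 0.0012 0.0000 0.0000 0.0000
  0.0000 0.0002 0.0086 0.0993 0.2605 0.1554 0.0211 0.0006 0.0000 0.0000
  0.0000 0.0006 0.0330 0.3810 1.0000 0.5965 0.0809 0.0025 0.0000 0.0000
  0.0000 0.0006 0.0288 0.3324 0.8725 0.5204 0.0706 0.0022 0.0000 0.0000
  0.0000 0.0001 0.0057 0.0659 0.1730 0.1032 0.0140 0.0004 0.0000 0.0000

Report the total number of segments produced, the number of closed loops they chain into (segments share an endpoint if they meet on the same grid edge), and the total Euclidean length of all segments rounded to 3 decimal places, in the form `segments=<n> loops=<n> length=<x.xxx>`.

segments=6 loops=1 length=4.807

cell (8,3): code 0100 → (8.551,4.000)–(9.000,3.464)
cell (8,4): code 1000 → (9.000,4.823)–(8.551,4.000)
cell (9,3): code 0110 → (9.000,3.464)–(10.000,3.621)
cell (9,4): code 1001 → (10.000,4.581)–(9.000,4.823)
cell (10,3): code 0010 → (10.000,3.621)–(10.292,4.000)
cell (10,4): code 0001 → (10.292,4.000)–(10.000,4.581)
total: 6 segments, chained into 1 closed loop(s), length Σ = 4.806584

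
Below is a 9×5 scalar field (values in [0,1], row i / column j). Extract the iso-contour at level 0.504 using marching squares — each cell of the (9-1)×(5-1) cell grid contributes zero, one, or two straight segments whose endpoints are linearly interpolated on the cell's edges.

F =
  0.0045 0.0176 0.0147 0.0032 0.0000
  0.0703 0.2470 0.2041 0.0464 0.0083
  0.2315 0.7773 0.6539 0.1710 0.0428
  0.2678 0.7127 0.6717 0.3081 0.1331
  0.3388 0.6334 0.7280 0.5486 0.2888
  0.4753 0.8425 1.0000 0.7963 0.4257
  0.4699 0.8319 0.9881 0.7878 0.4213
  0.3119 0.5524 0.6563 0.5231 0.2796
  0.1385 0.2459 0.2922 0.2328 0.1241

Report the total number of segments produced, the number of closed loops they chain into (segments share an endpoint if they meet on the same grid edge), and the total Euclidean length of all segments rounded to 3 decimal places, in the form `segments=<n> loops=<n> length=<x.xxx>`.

segments=18 loops=1 length=15.611

cell (1,0): code 0100 → (1.485,1.000)–(2.000,0.499)
cell (1,1): code 1100 → (1.667,2.000)–(1.485,1.000)
cell (1,2): code 1000 → (2.000,2.310)–(1.667,2.000)
cell (2,0): code 0110 → (2.000,0.499)–(3.000,0.531)
cell (2,2): code 1001 → (3.000,2.461)–(2.000,2.310)
cell (3,0): code 0110 → (3.000,0.531)–(4.000,0.561)
cell (3,2): code 1101 → (3.815,3.000)–(3.000,2.461)
cell (3,3): code 1000 → (4.000,3.172)–(3.815,3.000)
cell (4,0): code 0110 → (4.000,0.561)–(5.000,0.078)
cell (4,3): code 1001 → (5.000,3.789)–(4.000,3.172)
cell (5,0): code 0110 → (5.000,0.078)–(6.000,0.094)
cell (5,3): code 1001 → (6.000,3.774)–(5.000,3.789)
cell (6,0): code 0110 → (6.000,0.094)–(7.000,0.799)
cell (6,3): code 1001 → (7.000,3.078)–(6.000,3.774)
cell (7,0): code 0010 → (7.000,0.799)–(7.158,1.000)
cell (7,1): code 0011 → (7.158,1.000)–(7.418,2.000)
cell (7,2): code 0011 → (7.418,2.000)–(7.066,3.000)
cell (7,3): code 0001 → (7.066,3.000)–(7.000,3.078)
total: 18 segments, chained into 1 closed loop(s), length Σ = 15.611098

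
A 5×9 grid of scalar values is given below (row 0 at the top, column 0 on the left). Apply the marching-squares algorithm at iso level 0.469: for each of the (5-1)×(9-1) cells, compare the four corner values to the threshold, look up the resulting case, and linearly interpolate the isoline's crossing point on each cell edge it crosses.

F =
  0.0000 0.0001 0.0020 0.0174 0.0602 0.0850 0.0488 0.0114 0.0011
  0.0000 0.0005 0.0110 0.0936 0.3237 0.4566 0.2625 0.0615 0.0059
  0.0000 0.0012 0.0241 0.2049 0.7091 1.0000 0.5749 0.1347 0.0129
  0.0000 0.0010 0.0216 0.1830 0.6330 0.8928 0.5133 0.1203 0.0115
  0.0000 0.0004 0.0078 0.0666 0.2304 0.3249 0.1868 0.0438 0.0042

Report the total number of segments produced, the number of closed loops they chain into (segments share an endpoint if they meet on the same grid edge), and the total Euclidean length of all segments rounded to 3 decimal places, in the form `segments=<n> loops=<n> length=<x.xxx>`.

cell (1,3): code 0100 → (1.377,4.000)–(2.000,3.524)
cell (1,4): code 1100 → (1.023,5.000)–(1.377,4.000)
cell (1,5): code 1100 → (1.661,6.000)–(1.023,5.000)
cell (1,6): code 1000 → (2.000,6.241)–(1.661,6.000)
cell (2,3): code 0110 → (2.000,3.524)–(3.000,3.636)
cell (2,6): code 1001 → (3.000,6.113)–(2.000,6.241)
cell (3,3): code 0010 → (3.000,3.636)–(3.407,4.000)
cell (3,4): code 0011 → (3.407,4.000)–(3.746,5.000)
cell (3,5): code 0011 → (3.746,5.000)–(3.136,6.000)
cell (3,6): code 0001 → (3.136,6.000)–(3.000,6.113)
total: 10 segments, chained into 1 closed loop(s), length Σ = 8.411870

segments=10 loops=1 length=8.412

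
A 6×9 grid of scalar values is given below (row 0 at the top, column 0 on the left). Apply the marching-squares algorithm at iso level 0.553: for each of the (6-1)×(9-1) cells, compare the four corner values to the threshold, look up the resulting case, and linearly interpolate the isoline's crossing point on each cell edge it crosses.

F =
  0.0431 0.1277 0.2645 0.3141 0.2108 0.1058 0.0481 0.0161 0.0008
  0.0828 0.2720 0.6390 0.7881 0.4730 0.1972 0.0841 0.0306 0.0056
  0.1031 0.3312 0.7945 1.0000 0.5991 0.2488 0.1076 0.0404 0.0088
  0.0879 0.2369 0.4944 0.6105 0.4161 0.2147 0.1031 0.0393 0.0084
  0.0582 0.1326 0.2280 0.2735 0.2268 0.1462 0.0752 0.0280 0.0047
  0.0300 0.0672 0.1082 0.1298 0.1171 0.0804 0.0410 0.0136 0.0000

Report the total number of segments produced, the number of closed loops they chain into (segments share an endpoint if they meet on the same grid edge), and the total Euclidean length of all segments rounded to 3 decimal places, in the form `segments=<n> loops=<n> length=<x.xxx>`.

cell (0,1): code 0100 → (0.770,2.000)–(1.000,1.766)
cell (0,2): code 1100 → (0.504,3.000)–(0.770,2.000)
cell (0,3): code 1000 → (1.000,3.746)–(0.504,3.000)
cell (1,1): code 0110 → (1.000,1.766)–(2.000,1.479)
cell (1,3): code 1101 → (1.634,4.000)–(1.000,3.746)
cell (1,4): code 1000 → (2.000,4.132)–(1.634,4.000)
cell (2,1): code 0010 → (2.000,1.479)–(2.805,2.000)
cell (2,2): code 0111 → (2.805,2.000)–(3.000,2.505)
cell (2,3): code 1011 → (3.000,3.296)–(2.252,4.000)
cell (2,4): code 0001 → (2.252,4.000)–(2.000,4.132)
cell (3,2): code 0010 → (3.000,2.505)–(3.171,3.000)
cell (3,3): code 0001 → (3.171,3.000)–(3.000,3.296)
total: 12 segments, chained into 1 closed loop(s), length Σ = 8.048032

segments=12 loops=1 length=8.048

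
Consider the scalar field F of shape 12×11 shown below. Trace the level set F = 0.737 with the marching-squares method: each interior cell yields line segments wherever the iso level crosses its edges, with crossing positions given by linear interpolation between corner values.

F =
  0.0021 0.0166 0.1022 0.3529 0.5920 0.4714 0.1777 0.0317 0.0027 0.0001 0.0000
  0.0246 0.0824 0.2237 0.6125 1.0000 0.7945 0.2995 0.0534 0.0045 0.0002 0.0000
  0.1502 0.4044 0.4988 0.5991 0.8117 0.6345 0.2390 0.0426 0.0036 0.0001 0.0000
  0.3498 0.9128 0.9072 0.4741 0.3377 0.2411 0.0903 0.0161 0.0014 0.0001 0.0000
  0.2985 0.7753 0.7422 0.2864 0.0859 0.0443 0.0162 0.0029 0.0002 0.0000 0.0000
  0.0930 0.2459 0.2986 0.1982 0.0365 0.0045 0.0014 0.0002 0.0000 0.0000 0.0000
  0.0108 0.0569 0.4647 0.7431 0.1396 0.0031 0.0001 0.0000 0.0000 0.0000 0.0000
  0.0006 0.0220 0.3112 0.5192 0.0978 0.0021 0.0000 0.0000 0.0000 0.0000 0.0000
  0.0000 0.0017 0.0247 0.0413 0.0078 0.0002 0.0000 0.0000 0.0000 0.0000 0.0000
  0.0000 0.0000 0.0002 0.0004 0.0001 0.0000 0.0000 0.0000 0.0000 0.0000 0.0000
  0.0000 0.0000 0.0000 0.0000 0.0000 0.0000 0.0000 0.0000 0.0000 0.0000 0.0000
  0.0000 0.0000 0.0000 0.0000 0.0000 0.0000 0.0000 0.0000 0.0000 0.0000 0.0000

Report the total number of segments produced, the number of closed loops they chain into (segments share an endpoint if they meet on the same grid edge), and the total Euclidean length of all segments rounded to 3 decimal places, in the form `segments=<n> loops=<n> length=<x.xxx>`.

segments=20 loops=3 length=10.748

cell (0,3): code 0100 → (0.355,4.000)–(1.000,3.321)
cell (0,4): code 1100 → (0.822,5.000)–(0.355,4.000)
cell (0,5): code 1000 → (1.000,5.116)–(0.822,5.000)
cell (1,3): code 0110 → (1.000,3.321)–(2.000,3.649)
cell (1,4): code 1011 → (2.000,4.422)–(1.359,5.000)
cell (1,5): code 0001 → (1.359,5.000)–(1.000,5.116)
cell (2,0): code 0100 → (2.654,1.000)–(3.000,0.688)
cell (2,1): code 1100 → (2.583,2.000)–(2.654,1.000)
cell (2,2): code 1000 → (3.000,2.393)–(2.583,2.000)
cell (2,3): code 0010 → (2.000,3.649)–(2.158,4.000)
cell (2,4): code 0001 → (2.158,4.000)–(2.000,4.422)
cell (3,0): code 0110 → (3.000,0.688)–(4.000,0.920)
cell (3,2): code 1001 → (4.000,2.011)–(3.000,2.393)
cell (4,0): code 0010 → (4.000,0.920)–(4.072,1.000)
cell (4,1): code 0011 → (4.072,1.000)–(4.012,2.000)
cell (4,2): code 0001 → (4.012,2.000)–(4.000,2.011)
cell (5,2): code 0100 → (5.989,3.000)–(6.000,2.978)
cell (5,3): code 1000 → (6.000,3.010)–(5.989,3.000)
cell (6,2): code 0010 → (6.000,2.978)–(6.027,3.000)
cell (6,3): code 0001 → (6.027,3.000)–(6.000,3.010)
total: 20 segments, chained into 3 closed loop(s), length Σ = 10.748359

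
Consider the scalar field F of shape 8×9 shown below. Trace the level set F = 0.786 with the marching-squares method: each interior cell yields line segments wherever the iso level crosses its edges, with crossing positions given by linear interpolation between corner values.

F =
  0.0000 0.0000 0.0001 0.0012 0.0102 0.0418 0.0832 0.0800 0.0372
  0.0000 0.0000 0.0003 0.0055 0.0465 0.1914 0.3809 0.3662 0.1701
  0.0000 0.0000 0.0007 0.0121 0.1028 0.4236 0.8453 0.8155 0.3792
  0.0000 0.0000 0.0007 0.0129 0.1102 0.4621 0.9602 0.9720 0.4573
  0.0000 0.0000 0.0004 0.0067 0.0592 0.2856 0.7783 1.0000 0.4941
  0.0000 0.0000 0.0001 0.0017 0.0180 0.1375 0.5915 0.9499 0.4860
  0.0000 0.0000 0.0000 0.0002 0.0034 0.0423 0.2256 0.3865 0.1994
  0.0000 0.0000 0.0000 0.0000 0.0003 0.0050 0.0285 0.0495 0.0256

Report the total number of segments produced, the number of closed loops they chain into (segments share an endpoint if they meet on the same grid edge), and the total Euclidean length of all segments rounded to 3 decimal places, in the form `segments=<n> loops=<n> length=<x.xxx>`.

cell (1,5): code 0100 → (1.872,6.000)–(2.000,5.859)
cell (1,6): code 1100 → (1.934,7.000)–(1.872,6.000)
cell (1,7): code 1000 → (2.000,7.068)–(1.934,7.000)
cell (2,5): code 0110 → (2.000,5.859)–(3.000,5.650)
cell (2,7): code 1001 → (3.000,7.361)–(2.000,7.068)
cell (3,5): code 0010 → (3.000,5.650)–(3.958,6.000)
cell (3,6): code 0111 → (3.958,6.000)–(4.000,6.035)
cell (3,7): code 1001 → (4.000,7.423)–(3.000,7.361)
cell (4,6): code 0110 → (4.000,6.035)–(5.000,6.543)
cell (4,7): code 1001 → (5.000,7.353)–(4.000,7.423)
cell (5,6): code 0010 → (5.000,6.543)–(5.291,7.000)
cell (5,7): code 0001 → (5.291,7.000)–(5.000,7.353)
total: 12 segments, chained into 1 closed loop(s), length Σ = 8.549888

segments=12 loops=1 length=8.550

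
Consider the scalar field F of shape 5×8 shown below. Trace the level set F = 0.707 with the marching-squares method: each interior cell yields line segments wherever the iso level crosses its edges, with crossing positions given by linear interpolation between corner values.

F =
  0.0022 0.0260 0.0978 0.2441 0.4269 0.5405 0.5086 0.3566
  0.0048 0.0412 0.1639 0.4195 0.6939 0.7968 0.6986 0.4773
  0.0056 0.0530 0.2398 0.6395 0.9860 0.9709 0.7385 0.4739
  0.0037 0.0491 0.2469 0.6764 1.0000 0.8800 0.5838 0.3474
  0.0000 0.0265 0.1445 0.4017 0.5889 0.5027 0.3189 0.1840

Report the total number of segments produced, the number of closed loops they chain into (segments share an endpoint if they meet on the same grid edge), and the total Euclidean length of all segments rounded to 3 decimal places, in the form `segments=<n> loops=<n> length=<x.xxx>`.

segments=12 loops=1 length=9.396

cell (0,4): code 0100 → (0.650,5.000)–(1.000,4.127)
cell (0,5): code 1000 → (1.000,5.914)–(0.650,5.000)
cell (1,3): code 0100 → (1.045,4.000)–(2.000,3.195)
cell (1,4): code 1110 → (1.000,4.127)–(1.045,4.000)
cell (1,5): code 1101 → (1.211,6.000)–(1.000,5.914)
cell (1,6): code 1000 → (2.000,6.119)–(1.211,6.000)
cell (2,3): code 0110 → (2.000,3.195)–(3.000,3.095)
cell (2,5): code 1011 → (3.000,5.584)–(2.204,6.000)
cell (2,6): code 0001 → (2.204,6.000)–(2.000,6.119)
cell (3,3): code 0010 → (3.000,3.095)–(3.713,4.000)
cell (3,4): code 0011 → (3.713,4.000)–(3.459,5.000)
cell (3,5): code 0001 → (3.459,5.000)–(3.000,5.584)
total: 12 segments, chained into 1 closed loop(s), length Σ = 9.395544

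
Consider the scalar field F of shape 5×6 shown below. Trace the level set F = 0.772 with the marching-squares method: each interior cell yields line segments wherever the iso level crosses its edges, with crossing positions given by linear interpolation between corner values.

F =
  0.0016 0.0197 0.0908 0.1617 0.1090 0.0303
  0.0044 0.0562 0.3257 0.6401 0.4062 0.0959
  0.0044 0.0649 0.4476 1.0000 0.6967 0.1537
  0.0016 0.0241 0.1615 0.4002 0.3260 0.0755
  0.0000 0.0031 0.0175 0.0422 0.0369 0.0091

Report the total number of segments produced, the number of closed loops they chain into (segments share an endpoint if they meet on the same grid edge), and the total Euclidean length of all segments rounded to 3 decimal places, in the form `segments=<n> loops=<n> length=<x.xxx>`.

cell (1,2): code 0100 → (1.366,3.000)–(2.000,2.587)
cell (1,3): code 1000 → (2.000,3.752)–(1.366,3.000)
cell (2,2): code 0010 → (2.000,2.587)–(2.380,3.000)
cell (2,3): code 0001 → (2.380,3.000)–(2.000,3.752)
total: 4 segments, chained into 1 closed loop(s), length Σ = 3.142670

segments=4 loops=1 length=3.143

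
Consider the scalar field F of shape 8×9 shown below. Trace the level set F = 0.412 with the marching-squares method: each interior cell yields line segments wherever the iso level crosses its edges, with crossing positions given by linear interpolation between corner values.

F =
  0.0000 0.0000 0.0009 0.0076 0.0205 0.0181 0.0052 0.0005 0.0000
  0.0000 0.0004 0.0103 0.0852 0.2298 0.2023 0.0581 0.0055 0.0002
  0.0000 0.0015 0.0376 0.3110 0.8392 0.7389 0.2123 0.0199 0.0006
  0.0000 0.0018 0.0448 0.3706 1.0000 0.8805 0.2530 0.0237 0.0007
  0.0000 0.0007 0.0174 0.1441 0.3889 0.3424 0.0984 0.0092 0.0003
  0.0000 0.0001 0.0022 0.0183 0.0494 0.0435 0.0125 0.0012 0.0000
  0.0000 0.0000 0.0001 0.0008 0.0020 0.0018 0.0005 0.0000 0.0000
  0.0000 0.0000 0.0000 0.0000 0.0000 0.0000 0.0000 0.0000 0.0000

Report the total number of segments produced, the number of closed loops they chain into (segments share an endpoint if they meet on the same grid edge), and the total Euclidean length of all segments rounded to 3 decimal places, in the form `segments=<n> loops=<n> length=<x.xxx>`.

cell (1,3): code 0100 → (1.299,4.000)–(2.000,3.191)
cell (1,4): code 1100 → (1.391,5.000)–(1.299,4.000)
cell (1,5): code 1000 → (2.000,5.621)–(1.391,5.000)
cell (2,3): code 0110 → (2.000,3.191)–(3.000,3.066)
cell (2,5): code 1001 → (3.000,5.747)–(2.000,5.621)
cell (3,3): code 0010 → (3.000,3.066)–(3.962,4.000)
cell (3,4): code 0011 → (3.962,4.000)–(3.871,5.000)
cell (3,5): code 0001 → (3.871,5.000)–(3.000,5.747)
total: 8 segments, chained into 1 closed loop(s), length Σ = 8.452244

segments=8 loops=1 length=8.452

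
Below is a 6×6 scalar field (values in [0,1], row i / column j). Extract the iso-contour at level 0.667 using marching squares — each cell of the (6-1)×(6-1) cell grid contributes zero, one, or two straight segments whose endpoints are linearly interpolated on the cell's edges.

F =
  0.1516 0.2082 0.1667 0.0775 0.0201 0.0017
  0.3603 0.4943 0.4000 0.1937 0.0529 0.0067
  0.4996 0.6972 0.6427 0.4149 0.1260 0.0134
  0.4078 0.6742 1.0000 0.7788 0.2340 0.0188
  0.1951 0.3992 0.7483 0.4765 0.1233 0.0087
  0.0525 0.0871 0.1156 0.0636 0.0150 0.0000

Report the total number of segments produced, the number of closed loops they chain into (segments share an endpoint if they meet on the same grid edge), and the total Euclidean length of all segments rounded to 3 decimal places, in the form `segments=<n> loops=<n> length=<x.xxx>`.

cell (1,0): code 0100 → (1.851,1.000)–(2.000,0.847)
cell (1,1): code 1000 → (2.000,1.554)–(1.851,1.000)
cell (2,0): code 0110 → (2.000,0.847)–(3.000,0.973)
cell (2,1): code 1101 → (2.068,2.000)–(2.000,1.554)
cell (2,2): code 1100 → (2.693,3.000)–(2.068,2.000)
cell (2,3): code 1000 → (3.000,3.205)–(2.693,3.000)
cell (3,0): code 0010 → (3.000,0.973)–(3.026,1.000)
cell (3,1): code 0111 → (3.026,1.000)–(4.000,1.767)
cell (3,2): code 1011 → (4.000,2.299)–(3.370,3.000)
cell (3,3): code 0001 → (3.370,3.000)–(3.000,3.205)
cell (4,1): code 0010 → (4.000,1.767)–(4.128,2.000)
cell (4,2): code 0001 → (4.128,2.000)–(4.000,2.299)
total: 12 segments, chained into 1 closed loop(s), length Σ = 7.028907

segments=12 loops=1 length=7.029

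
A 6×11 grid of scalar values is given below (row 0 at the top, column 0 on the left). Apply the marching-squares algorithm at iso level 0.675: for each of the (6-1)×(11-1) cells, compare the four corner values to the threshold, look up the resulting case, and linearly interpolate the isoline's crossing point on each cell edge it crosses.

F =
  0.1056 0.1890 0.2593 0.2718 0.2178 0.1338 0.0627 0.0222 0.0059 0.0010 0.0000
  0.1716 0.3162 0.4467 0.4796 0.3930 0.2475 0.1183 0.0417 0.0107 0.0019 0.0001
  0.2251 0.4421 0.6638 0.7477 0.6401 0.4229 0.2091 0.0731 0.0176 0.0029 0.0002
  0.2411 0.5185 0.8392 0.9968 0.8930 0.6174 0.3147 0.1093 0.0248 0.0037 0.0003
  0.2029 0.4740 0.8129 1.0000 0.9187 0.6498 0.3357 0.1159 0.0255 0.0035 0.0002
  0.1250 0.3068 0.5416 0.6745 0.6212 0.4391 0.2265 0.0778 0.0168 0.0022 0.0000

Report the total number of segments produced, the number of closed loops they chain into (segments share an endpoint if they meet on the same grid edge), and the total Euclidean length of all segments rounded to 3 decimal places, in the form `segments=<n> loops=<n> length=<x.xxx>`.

segments=12 loops=1 length=10.388

cell (1,2): code 0100 → (1.729,3.000)–(2.000,2.133)
cell (1,3): code 1000 → (2.000,3.676)–(1.729,3.000)
cell (2,1): code 0100 → (2.064,2.000)–(3.000,1.488)
cell (2,2): code 1110 → (2.000,2.133)–(2.064,2.000)
cell (2,3): code 1101 → (2.138,4.000)–(2.000,3.676)
cell (2,4): code 1000 → (3.000,4.791)–(2.138,4.000)
cell (3,1): code 0110 → (3.000,1.488)–(4.000,1.593)
cell (3,4): code 1001 → (4.000,4.906)–(3.000,4.791)
cell (4,1): code 0010 → (4.000,1.593)–(4.508,2.000)
cell (4,2): code 0011 → (4.508,2.000)–(4.998,3.000)
cell (4,3): code 0011 → (4.998,3.000)–(4.819,4.000)
cell (4,4): code 0001 → (4.819,4.000)–(4.000,4.906)
total: 12 segments, chained into 1 closed loop(s), length Σ = 10.387868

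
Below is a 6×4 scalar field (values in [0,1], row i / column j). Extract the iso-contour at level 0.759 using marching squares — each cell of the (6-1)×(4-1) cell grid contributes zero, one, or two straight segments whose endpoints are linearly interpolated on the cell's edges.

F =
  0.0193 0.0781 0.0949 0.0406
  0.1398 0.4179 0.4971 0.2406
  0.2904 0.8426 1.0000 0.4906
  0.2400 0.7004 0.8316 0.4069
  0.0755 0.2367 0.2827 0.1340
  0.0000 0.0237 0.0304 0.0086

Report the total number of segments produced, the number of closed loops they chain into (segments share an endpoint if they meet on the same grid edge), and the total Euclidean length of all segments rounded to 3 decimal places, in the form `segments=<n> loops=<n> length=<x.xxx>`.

segments=8 loops=1 length=5.005

cell (1,0): code 0100 → (1.803,1.000)–(2.000,0.849)
cell (1,1): code 1100 → (1.521,2.000)–(1.803,1.000)
cell (1,2): code 1000 → (2.000,2.473)–(1.521,2.000)
cell (2,0): code 0010 → (2.000,0.849)–(2.588,1.000)
cell (2,1): code 0111 → (2.588,1.000)–(3.000,1.447)
cell (2,2): code 1001 → (3.000,2.171)–(2.000,2.473)
cell (3,1): code 0010 → (3.000,1.447)–(3.132,2.000)
cell (3,2): code 0001 → (3.132,2.000)–(3.000,2.171)
total: 8 segments, chained into 1 closed loop(s), length Σ = 5.005376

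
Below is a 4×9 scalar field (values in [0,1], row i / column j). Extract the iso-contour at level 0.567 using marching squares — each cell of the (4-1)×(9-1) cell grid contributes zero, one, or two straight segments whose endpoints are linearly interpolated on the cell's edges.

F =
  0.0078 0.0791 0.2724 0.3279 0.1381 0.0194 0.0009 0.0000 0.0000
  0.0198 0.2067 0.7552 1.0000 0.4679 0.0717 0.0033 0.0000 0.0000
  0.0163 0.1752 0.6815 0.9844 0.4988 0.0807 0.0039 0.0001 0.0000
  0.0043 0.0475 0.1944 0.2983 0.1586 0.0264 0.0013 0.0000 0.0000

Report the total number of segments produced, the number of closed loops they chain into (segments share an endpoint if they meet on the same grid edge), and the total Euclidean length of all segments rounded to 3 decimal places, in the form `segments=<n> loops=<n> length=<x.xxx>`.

cell (0,1): code 0100 → (0.610,2.000)–(1.000,1.657)
cell (0,2): code 1100 → (0.356,3.000)–(0.610,2.000)
cell (0,3): code 1000 → (1.000,3.814)–(0.356,3.000)
cell (1,1): code 0110 → (1.000,1.657)–(2.000,1.774)
cell (1,3): code 1001 → (2.000,3.860)–(1.000,3.814)
cell (2,1): code 0010 → (2.000,1.774)–(2.235,2.000)
cell (2,2): code 0011 → (2.235,2.000)–(2.608,3.000)
cell (2,3): code 0001 → (2.608,3.000)–(2.000,3.860)
total: 8 segments, chained into 1 closed loop(s), length Σ = 7.043605

segments=8 loops=1 length=7.044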